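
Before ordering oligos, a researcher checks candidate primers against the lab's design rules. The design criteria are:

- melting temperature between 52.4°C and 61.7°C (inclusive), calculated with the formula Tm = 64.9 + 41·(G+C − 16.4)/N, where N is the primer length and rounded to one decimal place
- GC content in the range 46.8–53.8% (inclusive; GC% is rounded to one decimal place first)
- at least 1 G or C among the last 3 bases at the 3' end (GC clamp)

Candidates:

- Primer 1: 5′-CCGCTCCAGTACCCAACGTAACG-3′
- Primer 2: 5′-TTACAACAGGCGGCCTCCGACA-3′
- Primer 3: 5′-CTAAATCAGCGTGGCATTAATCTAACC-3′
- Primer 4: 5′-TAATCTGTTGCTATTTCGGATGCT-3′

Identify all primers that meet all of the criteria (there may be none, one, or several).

None of the candidates satisfy all criteria.

Primer 1 (23 nt, A=6 T=3 G=4 C=10): Tm = 64.9 + 41·(14 − 16.4)/23 = 60.6°C ✓; GC 14/23 = 60.9%, outside 46.8–53.8% ✗; 3' end ACG has 2 G/C ✓ — fails.
Primer 2 (22 nt, A=6 T=3 G=5 C=8): Tm = 64.9 + 41·(13 − 16.4)/22 = 58.6°C ✓; GC 13/22 = 59.1%, outside 46.8–53.8% ✗; 3' end ACA has 1 G/C ✓ — fails.
Primer 3 (27 nt, A=9 T=7 G=4 C=7): Tm = 64.9 + 41·(11 − 16.4)/27 = 56.7°C ✓; GC 11/27 = 40.7%, outside 46.8–53.8% ✗; 3' end ACC has 2 G/C ✓ — fails.
Primer 4 (24 nt, A=4 T=11 G=5 C=4): Tm = 64.9 + 41·(9 − 16.4)/24 = 52.3°C, outside 52.4–61.7°C ✗; GC 9/24 = 37.5%, outside 46.8–53.8% ✗; 3' end GCT has 2 G/C ✓ — fails.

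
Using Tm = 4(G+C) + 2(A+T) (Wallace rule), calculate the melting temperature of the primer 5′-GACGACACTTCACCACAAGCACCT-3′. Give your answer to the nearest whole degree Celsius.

74°C

Base counts: A=8, T=3, G=3, C=10 (length 24).
Tm = 2·(8+3) + 4·(3+10) = 2·11 + 4·13 = 22 + 52 = 74°C.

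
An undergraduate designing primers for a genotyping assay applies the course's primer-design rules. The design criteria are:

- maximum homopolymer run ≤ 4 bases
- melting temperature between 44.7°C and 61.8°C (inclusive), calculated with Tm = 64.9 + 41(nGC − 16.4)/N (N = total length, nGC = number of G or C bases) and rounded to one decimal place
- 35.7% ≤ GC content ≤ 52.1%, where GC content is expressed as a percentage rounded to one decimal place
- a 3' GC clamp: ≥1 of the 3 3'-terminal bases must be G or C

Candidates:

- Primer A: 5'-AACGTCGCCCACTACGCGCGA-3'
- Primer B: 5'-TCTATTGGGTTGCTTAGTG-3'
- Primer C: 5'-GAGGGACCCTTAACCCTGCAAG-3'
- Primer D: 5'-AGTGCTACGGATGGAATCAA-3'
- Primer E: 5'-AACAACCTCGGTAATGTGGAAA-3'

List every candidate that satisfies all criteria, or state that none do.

Primer B and Primer D.

Primer A (21 nt, A=5 T=2 G=5 C=9): longest run = 3 ✓; Tm = 64.9 + 41·(14 − 16.4)/21 = 60.2°C ✓; GC 14/21 = 66.7%, outside 35.7–52.1% ✗; 3' end CGA has 2 G/C ✓ — fails.
Primer B (19 nt, A=2 T=9 G=6 C=2): longest run = 3 ✓; Tm = 64.9 + 41·(8 − 16.4)/19 = 46.8°C ✓; GC 8/19 = 42.1% ✓; 3' end GTG has 2 G/C ✓ — passes.
Primer C (22 nt, A=6 T=3 G=6 C=7): longest run = 3 ✓; Tm = 64.9 + 41·(13 − 16.4)/22 = 58.6°C ✓; GC 13/22 = 59.1%, outside 35.7–52.1% ✗; 3' end AAG has 1 G/C ✓ — fails.
Primer D (20 nt, A=7 T=4 G=6 C=3): longest run = 2 ✓; Tm = 64.9 + 41·(9 − 16.4)/20 = 49.7°C ✓; GC 9/20 = 45.0% ✓; 3' end CAA has 1 G/C ✓ — passes.
Primer E (22 nt, A=9 T=4 G=5 C=4): longest run = 3 ✓; Tm = 64.9 + 41·(9 − 16.4)/22 = 51.1°C ✓; GC 9/22 = 40.9% ✓; 3' end AAA has 0 G/C, need ≥1 ✗ — fails.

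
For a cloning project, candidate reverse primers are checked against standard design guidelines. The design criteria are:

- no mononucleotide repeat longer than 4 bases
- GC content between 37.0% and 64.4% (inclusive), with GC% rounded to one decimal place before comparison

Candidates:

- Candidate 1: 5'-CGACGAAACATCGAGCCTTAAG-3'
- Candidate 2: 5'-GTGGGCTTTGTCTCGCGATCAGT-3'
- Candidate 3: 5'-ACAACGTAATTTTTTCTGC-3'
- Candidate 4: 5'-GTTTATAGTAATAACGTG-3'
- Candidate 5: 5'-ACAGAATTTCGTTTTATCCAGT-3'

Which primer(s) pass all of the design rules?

Candidate 1 and Candidate 2.

Candidate 1 (22 nt, A=8 T=3 G=5 C=6): longest run = 3 ✓; GC 11/22 = 50.0% ✓ — passes.
Candidate 2 (23 nt, A=2 T=8 G=8 C=5): longest run = 3 ✓; GC 13/23 = 56.5% ✓ — passes.
Candidate 3 (19 nt, A=5 T=8 G=2 C=4): longest run = 6, exceeds 4 ✗; GC 6/19 = 31.6%, outside 37.0–64.4% ✗ — fails.
Candidate 4 (18 nt, A=6 T=7 G=4 C=1): longest run = 3 ✓; GC 5/18 = 27.8%, outside 37.0–64.4% ✗ — fails.
Candidate 5 (22 nt, A=6 T=9 G=3 C=4): longest run = 4 ✓; GC 7/22 = 31.8%, outside 37.0–64.4% ✗ — fails.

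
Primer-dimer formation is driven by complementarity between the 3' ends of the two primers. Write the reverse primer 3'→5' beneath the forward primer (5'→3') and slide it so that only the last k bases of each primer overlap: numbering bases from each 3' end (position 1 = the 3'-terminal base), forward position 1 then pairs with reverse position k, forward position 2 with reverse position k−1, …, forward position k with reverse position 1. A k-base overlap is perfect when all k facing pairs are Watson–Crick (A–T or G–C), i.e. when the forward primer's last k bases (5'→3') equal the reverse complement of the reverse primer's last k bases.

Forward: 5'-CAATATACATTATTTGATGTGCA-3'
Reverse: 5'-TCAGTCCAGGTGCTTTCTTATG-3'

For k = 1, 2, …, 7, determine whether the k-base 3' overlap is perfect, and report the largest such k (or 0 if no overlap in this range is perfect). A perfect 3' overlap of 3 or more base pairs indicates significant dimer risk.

Longest perfect overlap: 2 complementary base pairs; below the dimer-risk threshold (threshold 3).

Last 7 bases (5'→3') — forward …ATGTGCA, reverse …TCTTATG.
Reverse complement of the reverse primer's last 7 bases: CATAAGA; its first k bases are the reverse complement of the reverse primer's last k bases, so a perfect k-base overlap needs the forward primer's last k bases to equal them.
Comparing (forward last k vs required): k=1: A vs C ✗; k=2: CA vs CA ✓; k=3: GCA vs CAT ✗; k=4: TGCA vs CATA ✗; k=5: GTGCA vs CATAA ✗; k=6: TGTGCA vs CATAAG ✗; k=7: ATGTGCA vs CATAAGA ✗.
Only k = 2 is perfect, so the longest perfect 3' overlap is 2.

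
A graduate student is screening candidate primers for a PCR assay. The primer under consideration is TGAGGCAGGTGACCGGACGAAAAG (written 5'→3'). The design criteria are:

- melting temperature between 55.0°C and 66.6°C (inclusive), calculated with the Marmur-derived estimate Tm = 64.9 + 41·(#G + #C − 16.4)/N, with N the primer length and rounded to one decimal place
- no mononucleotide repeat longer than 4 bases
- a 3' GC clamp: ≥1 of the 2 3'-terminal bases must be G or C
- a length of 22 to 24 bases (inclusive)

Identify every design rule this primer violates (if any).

Meets all criteria.

Base counts: A=8, T=2, G=10, C=4 (length 24).
Tm: Tm = 64.9 + 41·(14 − 16.4)/24 = 60.8°C ✓
homopolymer run: longest run = 4 ✓
GC clamp: 3' end AG has 1 G/C ✓
length: length 24 ✓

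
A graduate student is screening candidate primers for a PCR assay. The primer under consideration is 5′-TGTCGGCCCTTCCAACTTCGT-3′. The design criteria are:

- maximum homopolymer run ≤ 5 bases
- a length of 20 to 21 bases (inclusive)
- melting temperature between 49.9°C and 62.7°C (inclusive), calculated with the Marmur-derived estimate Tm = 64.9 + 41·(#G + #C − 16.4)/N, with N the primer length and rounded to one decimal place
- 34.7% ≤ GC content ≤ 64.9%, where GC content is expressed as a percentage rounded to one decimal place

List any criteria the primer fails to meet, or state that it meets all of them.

Base counts: A=2, T=7, G=4, C=8 (length 21).
homopolymer run: longest run = 3 ✓
length: length 21 ✓
Tm: Tm = 64.9 + 41·(12 − 16.4)/21 = 56.3°C ✓
GC content: GC 12/21 = 57.1% ✓

Meets all criteria.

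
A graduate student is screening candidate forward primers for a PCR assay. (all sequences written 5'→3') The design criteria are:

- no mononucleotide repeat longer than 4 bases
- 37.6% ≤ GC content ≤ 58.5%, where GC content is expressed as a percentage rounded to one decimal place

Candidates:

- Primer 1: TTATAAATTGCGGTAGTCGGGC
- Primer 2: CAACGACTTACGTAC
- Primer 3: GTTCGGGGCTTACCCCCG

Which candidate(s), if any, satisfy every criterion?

Primer 1 and Primer 2.

Primer 1 (22 nt, A=5 T=7 G=7 C=3): longest run = 3 ✓; GC 10/22 = 45.5% ✓ — passes.
Primer 2 (15 nt, A=5 T=3 G=2 C=5): longest run = 2 ✓; GC 7/15 = 46.7% ✓ — passes.
Primer 3 (18 nt, A=1 T=4 G=6 C=7): longest run = 5, exceeds 4 ✗; GC 13/18 = 72.2%, outside 37.6–58.5% ✗ — fails.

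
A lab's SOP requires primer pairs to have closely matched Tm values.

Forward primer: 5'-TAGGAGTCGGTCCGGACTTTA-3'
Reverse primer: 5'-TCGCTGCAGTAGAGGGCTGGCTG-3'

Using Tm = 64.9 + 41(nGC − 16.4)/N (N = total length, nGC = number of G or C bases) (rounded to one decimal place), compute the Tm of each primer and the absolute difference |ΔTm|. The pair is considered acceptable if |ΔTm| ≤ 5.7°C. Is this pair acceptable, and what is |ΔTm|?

Forward: G+C = 11, N = 21 → Tm = 64.9 + 41·(11 − 16.4)/21 = 54.4°C.
Reverse: G+C = 15, N = 23 → Tm = 64.9 + 41·(15 − 16.4)/23 = 62.4°C.
|ΔTm| = |54.4 − 62.4| = 8.0°C, > 5.7°C.

|ΔTm| = 8.0°C; the pair is not acceptable.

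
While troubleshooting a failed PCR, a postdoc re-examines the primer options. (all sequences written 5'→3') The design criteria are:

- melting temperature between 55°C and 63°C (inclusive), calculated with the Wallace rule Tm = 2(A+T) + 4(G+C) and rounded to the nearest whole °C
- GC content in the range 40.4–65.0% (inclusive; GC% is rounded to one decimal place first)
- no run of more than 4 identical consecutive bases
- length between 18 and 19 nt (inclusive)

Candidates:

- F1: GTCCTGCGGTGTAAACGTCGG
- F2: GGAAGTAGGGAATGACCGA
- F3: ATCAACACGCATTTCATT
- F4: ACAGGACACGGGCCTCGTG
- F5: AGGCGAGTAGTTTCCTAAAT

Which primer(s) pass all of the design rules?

F1 (21 nt, A=3 T=5 G=8 C=5): Tm = 2·8 + 4·13 = 68°C, outside 55–63°C ✗; GC 13/21 = 61.9% ✓; longest run = 3 ✓; length 21, outside 18–19 ✗ — fails.
F2 (19 nt, A=7 T=2 G=8 C=2): Tm = 2·9 + 4·10 = 58°C ✓; GC 10/19 = 52.6% ✓; longest run = 3 ✓; length 19 ✓ — passes.
F3 (18 nt, A=6 T=6 G=1 C=5): Tm = 2·12 + 4·6 = 48°C, outside 55–63°C ✗; GC 6/18 = 33.3%, outside 40.4–65.0% ✗; longest run = 3 ✓; length 18 ✓ — fails.
F4 (19 nt, A=4 T=2 G=7 C=6): Tm = 2·6 + 4·13 = 64°C, outside 55–63°C ✗; GC 13/19 = 68.4%, outside 40.4–65.0% ✗; longest run = 3 ✓; length 19 ✓ — fails.
F5 (20 nt, A=6 T=6 G=5 C=3): Tm = 2·12 + 4·8 = 56°C ✓; GC 8/20 = 40.0%, outside 40.4–65.0% ✗; longest run = 3 ✓; length 20, outside 18–19 ✗ — fails.

F2 only.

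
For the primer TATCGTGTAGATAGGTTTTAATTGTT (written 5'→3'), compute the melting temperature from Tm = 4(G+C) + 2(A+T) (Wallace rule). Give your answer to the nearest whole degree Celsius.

66°C

Base counts: A=6, T=13, G=6, C=1 (length 26).
Tm = 2·(6+13) + 4·(6+1) = 2·19 + 4·7 = 38 + 28 = 66°C.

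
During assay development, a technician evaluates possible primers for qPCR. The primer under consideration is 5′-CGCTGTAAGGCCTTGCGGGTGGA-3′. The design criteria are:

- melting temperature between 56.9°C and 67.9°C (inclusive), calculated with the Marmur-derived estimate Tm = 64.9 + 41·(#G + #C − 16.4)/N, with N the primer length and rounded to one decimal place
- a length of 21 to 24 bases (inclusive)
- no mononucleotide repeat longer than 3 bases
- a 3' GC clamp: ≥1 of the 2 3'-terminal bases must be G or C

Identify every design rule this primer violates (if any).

Base counts: A=3, T=5, G=10, C=5 (length 23).
Tm: Tm = 64.9 + 41·(15 − 16.4)/23 = 62.4°C ✓
length: length 23 ✓
homopolymer run: longest run = 3 ✓
GC clamp: 3' end GA has 1 G/C ✓

Meets all criteria.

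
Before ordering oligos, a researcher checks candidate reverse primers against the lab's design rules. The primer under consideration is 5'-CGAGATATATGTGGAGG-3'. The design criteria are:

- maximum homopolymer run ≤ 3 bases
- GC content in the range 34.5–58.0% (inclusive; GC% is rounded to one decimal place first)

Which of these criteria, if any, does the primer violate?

Meets all criteria.

Base counts: A=5, T=4, G=7, C=1 (length 17).
homopolymer run: longest run = 2 ✓
GC content: GC 8/17 = 47.1% ✓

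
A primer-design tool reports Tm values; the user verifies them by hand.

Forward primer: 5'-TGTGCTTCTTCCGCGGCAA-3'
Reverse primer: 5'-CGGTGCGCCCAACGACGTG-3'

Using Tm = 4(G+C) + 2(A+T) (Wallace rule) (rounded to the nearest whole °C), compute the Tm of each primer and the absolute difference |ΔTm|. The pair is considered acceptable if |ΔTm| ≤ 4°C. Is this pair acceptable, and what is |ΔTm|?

Forward: A=2 T=6 G=5 C=6 → Tm = 2·8 + 4·11 = 60°C.
Reverse: A=3 T=2 G=7 C=7 → Tm = 2·5 + 4·14 = 66°C.
|ΔTm| = |60 − 66| = 6°C, > 4°C.

|ΔTm| = 6°C; the pair is not acceptable.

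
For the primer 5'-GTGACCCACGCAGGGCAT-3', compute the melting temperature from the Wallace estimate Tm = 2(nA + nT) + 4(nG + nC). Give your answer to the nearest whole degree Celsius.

Base counts: A=4, T=2, G=6, C=6 (length 18).
Tm = 2·(4+2) + 4·(6+6) = 2·6 + 4·12 = 12 + 48 = 60°C.

60°C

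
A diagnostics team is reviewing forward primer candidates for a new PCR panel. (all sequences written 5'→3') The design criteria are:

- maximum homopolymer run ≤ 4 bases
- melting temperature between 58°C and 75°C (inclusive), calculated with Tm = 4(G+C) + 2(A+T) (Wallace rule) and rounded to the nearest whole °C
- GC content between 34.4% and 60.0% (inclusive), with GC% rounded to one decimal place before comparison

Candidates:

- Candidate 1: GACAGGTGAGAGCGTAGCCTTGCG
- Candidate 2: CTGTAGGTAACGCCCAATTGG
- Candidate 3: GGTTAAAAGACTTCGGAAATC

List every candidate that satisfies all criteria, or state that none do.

Candidate 2 and Candidate 3.

Candidate 1 (24 nt, A=5 T=4 G=10 C=5): longest run = 2 ✓; Tm = 2·9 + 4·15 = 78°C, outside 58–75°C ✗; GC 15/24 = 62.5%, outside 34.4–60.0% ✗ — fails.
Candidate 2 (21 nt, A=5 T=5 G=6 C=5): longest run = 3 ✓; Tm = 2·10 + 4·11 = 64°C ✓; GC 11/21 = 52.4% ✓ — passes.
Candidate 3 (21 nt, A=8 T=5 G=5 C=3): longest run = 4 ✓; Tm = 2·13 + 4·8 = 58°C ✓; GC 8/21 = 38.1% ✓ — passes.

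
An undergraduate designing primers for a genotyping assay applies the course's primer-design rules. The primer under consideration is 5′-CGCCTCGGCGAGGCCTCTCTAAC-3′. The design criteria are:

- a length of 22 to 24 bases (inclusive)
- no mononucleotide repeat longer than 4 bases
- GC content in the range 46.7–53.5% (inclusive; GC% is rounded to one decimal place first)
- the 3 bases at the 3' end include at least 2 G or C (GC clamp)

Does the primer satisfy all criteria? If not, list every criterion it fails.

Base counts: A=3, T=4, G=6, C=10 (length 23).
length: length 23 ✓
homopolymer run: longest run = 2 ✓
GC content: GC 16/23 = 69.6%, outside 46.7–53.5% ✗
GC clamp: 3' end AAC has 1 G/C, need ≥2 ✗

Fails: GC content, GC clamp.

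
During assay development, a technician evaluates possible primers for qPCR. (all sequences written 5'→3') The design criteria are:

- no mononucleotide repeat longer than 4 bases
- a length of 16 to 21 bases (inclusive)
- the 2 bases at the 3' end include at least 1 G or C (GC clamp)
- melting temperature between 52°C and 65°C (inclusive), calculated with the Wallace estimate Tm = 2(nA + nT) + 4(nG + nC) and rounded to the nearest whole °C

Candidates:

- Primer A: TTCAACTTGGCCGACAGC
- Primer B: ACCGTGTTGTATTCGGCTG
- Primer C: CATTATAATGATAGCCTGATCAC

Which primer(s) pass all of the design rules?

Primer A (18 nt, A=4 T=4 G=4 C=6): longest run = 2 ✓; length 18 ✓; 3' end GC has 2 G/C ✓; Tm = 2·8 + 4·10 = 56°C ✓ — passes.
Primer B (19 nt, A=2 T=7 G=6 C=4): longest run = 2 ✓; length 19 ✓; 3' end TG has 1 G/C ✓; Tm = 2·9 + 4·10 = 58°C ✓ — passes.
Primer C (23 nt, A=8 T=7 G=3 C=5): longest run = 2 ✓; length 23, outside 16–21 ✗; 3' end AC has 1 G/C ✓; Tm = 2·15 + 4·8 = 62°C ✓ — fails.

Primer A and Primer B.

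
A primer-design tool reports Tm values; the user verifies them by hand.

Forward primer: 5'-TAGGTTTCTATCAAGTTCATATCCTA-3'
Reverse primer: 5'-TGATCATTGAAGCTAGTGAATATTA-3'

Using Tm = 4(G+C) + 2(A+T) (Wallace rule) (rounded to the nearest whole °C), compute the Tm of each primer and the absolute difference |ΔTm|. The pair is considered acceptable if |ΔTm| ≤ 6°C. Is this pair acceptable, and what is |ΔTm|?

Forward: A=7 T=11 G=3 C=5 → Tm = 2·18 + 4·8 = 68°C.
Reverse: A=9 T=9 G=5 C=2 → Tm = 2·18 + 4·7 = 64°C.
|ΔTm| = |68 − 64| = 4°C, ≤ 6°C.

|ΔTm| = 4°C; the pair is acceptable.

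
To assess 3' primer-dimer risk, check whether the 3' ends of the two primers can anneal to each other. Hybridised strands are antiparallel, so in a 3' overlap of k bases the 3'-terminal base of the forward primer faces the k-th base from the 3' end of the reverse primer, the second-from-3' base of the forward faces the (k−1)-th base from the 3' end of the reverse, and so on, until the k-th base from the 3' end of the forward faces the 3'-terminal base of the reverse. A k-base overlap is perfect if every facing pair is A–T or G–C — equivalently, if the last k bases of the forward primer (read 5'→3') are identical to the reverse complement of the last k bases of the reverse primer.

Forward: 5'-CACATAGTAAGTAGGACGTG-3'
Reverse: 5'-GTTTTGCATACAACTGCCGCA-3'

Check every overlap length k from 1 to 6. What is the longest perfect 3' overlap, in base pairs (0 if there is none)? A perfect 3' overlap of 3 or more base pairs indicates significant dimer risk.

Last 6 bases (5'→3') — forward …GACGTG, reverse …GCCGCA.
Reverse complement of the reverse primer's last 6 bases: TGCGGC; its first k bases are the reverse complement of the reverse primer's last k bases, so a perfect k-base overlap needs the forward primer's last k bases to equal them.
Comparing (forward last k vs required): k=1: G vs T ✗; k=2: TG vs TG ✓; k=3: GTG vs TGC ✗; k=4: CGTG vs TGCG ✗; k=5: ACGTG vs TGCGG ✗; k=6: GACGTG vs TGCGGC ✗.
Only k = 2 is perfect, so the longest perfect 3' overlap is 2.

Longest perfect overlap: 2 complementary base pairs; below the dimer-risk threshold (threshold 3).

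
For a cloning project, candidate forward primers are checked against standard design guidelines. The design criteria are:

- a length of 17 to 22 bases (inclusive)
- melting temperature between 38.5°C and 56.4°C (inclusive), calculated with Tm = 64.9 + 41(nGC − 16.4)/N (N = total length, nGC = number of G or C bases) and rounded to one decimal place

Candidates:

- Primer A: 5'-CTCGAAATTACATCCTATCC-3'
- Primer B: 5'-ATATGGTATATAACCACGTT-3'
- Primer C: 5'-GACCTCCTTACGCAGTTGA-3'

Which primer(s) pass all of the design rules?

Primer A (20 nt, A=6 T=6 G=1 C=7): length 20 ✓; Tm = 64.9 + 41·(8 − 16.4)/20 = 47.7°C ✓ — passes.
Primer B (20 nt, A=7 T=7 G=3 C=3): length 20 ✓; Tm = 64.9 + 41·(6 − 16.4)/20 = 43.6°C ✓ — passes.
Primer C (19 nt, A=4 T=5 G=4 C=6): length 19 ✓; Tm = 64.9 + 41·(10 − 16.4)/19 = 51.1°C ✓ — passes.

Primer A, Primer B and Primer C.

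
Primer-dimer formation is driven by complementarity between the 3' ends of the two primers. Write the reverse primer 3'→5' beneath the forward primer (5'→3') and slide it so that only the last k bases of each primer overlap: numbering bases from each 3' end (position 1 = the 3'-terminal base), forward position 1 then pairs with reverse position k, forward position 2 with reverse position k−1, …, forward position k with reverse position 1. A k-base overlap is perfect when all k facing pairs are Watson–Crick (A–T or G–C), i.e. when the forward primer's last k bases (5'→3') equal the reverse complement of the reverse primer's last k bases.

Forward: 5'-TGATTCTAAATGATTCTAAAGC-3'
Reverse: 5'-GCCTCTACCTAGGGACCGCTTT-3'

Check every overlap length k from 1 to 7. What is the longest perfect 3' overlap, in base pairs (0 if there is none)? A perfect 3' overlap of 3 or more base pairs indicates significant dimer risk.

Longest perfect overlap: 5 complementary base pairs; significant dimer risk (threshold 3).

Last 7 bases (5'→3') — forward …CTAAAGC, reverse …CCGCTTT.
Reverse complement of the reverse primer's last 7 bases: AAAGCGG; its first k bases are the reverse complement of the reverse primer's last k bases, so a perfect k-base overlap needs the forward primer's last k bases to equal them.
Comparing (forward last k vs required): k=1: C vs A ✗; k=2: GC vs AA ✗; k=3: AGC vs AAA ✗; k=4: AAGC vs AAAG ✗; k=5: AAAGC vs AAAGC ✓; k=6: TAAAGC vs AAAGCG ✗; k=7: CTAAAGC vs AAAGCGG ✗.
Only k = 5 is perfect, so the longest perfect 3' overlap is 5.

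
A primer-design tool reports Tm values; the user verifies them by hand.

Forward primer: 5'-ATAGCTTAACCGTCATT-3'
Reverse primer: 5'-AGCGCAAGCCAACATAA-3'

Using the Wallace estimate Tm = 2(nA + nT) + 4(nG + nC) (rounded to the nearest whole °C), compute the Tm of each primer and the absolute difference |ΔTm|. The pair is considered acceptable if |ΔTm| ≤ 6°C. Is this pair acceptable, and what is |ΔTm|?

|ΔTm| = 4°C; the pair is acceptable.

Forward: A=5 T=6 G=2 C=4 → Tm = 2·11 + 4·6 = 46°C.
Reverse: A=8 T=1 G=3 C=5 → Tm = 2·9 + 4·8 = 50°C.
|ΔTm| = |46 − 50| = 4°C, ≤ 6°C.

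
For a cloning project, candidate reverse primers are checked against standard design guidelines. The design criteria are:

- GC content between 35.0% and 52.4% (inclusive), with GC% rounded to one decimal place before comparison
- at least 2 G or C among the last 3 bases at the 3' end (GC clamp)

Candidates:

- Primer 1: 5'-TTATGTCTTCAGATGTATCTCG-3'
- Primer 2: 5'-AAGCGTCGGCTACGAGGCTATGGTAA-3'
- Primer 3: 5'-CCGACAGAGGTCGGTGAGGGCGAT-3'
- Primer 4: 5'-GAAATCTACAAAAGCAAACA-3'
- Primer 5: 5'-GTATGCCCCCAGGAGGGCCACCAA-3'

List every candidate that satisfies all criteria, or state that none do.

Primer 1 only.

Primer 1 (22 nt, A=4 T=10 G=4 C=4): GC 8/22 = 36.4% ✓; 3' end TCG has 2 G/C ✓ — passes.
Primer 2 (26 nt, A=7 T=5 G=9 C=5): GC 14/26 = 53.8%, outside 35.0–52.4% ✗; 3' end TAA has 0 G/C, need ≥2 ✗ — fails.
Primer 3 (24 nt, A=5 T=3 G=11 C=5): GC 16/24 = 66.7%, outside 35.0–52.4% ✗; 3' end GAT has 1 G/C, need ≥2 ✗ — fails.
Primer 4 (20 nt, A=12 T=2 G=2 C=4): GC 6/20 = 30.0%, outside 35.0–52.4% ✗; 3' end ACA has 1 G/C, need ≥2 ✗ — fails.
Primer 5 (24 nt, A=6 T=2 G=7 C=9): GC 16/24 = 66.7%, outside 35.0–52.4% ✗; 3' end CAA has 1 G/C, need ≥2 ✗ — fails.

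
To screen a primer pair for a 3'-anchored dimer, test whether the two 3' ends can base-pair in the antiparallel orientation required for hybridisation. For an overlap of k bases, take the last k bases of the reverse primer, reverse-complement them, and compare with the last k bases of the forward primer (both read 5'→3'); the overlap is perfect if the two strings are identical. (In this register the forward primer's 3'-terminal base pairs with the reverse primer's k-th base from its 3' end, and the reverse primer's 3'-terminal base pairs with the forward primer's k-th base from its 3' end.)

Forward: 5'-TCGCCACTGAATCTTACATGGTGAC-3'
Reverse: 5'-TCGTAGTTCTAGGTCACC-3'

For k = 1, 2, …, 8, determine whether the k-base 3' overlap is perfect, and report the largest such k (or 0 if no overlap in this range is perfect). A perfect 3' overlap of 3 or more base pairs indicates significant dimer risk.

Last 8 bases (5'→3') — forward …ATGGTGAC, reverse …AGGTCACC.
Reverse complement of the reverse primer's last 8 bases: GGTGACCT; its first k bases are the reverse complement of the reverse primer's last k bases, so a perfect k-base overlap needs the forward primer's last k bases to equal them.
Comparing (forward last k vs required): k=1: C vs G ✗; k=2: AC vs GG ✗; k=3: GAC vs GGT ✗; k=4: TGAC vs GGTG ✗; k=5: GTGAC vs GGTGA ✗; k=6: GGTGAC vs GGTGAC ✓; k=7: TGGTGAC vs GGTGACC ✗; k=8: ATGGTGAC vs GGTGACCT ✗.
Only k = 6 is perfect, so the longest perfect 3' overlap is 6.

Longest perfect overlap: 6 complementary base pairs; significant dimer risk (threshold 3).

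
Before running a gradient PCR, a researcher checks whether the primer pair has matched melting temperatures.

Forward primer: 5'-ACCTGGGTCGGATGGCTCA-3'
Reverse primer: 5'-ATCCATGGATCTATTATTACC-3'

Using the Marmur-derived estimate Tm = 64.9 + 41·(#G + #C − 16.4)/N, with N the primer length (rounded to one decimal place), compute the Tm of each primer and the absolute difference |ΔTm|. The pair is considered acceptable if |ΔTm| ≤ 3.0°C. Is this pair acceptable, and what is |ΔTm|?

Forward: G+C = 12, N = 19 → Tm = 64.9 + 41·(12 − 16.4)/19 = 55.4°C.
Reverse: G+C = 7, N = 21 → Tm = 64.9 + 41·(7 − 16.4)/21 = 46.5°C.
|ΔTm| = |55.4 − 46.5| = 8.9°C, > 3.0°C.

|ΔTm| = 8.9°C; the pair is not acceptable.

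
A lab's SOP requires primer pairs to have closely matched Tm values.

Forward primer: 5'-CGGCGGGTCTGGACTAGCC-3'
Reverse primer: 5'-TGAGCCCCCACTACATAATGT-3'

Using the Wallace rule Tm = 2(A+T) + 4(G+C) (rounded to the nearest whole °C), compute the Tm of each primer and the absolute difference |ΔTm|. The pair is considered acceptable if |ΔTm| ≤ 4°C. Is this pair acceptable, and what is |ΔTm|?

|ΔTm| = 4°C; the pair is acceptable.

Forward: A=2 T=3 G=8 C=6 → Tm = 2·5 + 4·14 = 66°C.
Reverse: A=6 T=5 G=3 C=7 → Tm = 2·11 + 4·10 = 62°C.
|ΔTm| = |66 − 62| = 4°C, ≤ 4°C.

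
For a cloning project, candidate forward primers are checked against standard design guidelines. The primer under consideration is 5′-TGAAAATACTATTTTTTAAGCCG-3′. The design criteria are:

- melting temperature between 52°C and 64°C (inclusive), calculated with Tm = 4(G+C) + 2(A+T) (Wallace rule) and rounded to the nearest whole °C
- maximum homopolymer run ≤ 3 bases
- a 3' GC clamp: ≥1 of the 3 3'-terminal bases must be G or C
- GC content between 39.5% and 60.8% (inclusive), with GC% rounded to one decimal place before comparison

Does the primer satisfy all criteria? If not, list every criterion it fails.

Fails: homopolymer run, GC content.

Base counts: A=8, T=9, G=3, C=3 (length 23).
Tm: Tm = 2·17 + 4·6 = 58°C ✓
homopolymer run: longest run = 6, exceeds 3 ✗
GC clamp: 3' end CCG has 3 G/C ✓
GC content: GC 6/23 = 26.1%, outside 39.5–60.8% ✗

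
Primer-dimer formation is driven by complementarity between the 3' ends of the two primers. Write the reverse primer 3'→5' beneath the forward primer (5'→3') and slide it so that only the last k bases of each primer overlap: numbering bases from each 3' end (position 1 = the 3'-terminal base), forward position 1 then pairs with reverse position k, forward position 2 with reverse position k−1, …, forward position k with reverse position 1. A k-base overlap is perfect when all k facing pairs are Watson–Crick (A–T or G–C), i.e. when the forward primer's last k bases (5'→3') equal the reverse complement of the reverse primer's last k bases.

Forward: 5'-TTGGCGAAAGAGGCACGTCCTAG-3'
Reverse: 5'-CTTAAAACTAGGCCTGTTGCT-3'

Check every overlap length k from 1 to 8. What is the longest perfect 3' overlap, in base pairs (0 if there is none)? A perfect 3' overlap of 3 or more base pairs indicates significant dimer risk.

Last 8 bases (5'→3') — forward …CGTCCTAG, reverse …CTGTTGCT.
Reverse complement of the reverse primer's last 8 bases: AGCAACAG; its first k bases are the reverse complement of the reverse primer's last k bases, so a perfect k-base overlap needs the forward primer's last k bases to equal them.
Comparing (forward last k vs required): k=1: G vs A ✗; k=2: AG vs AG ✓; k=3: TAG vs AGC ✗; k=4: CTAG vs AGCA ✗; k=5: CCTAG vs AGCAA ✗; k=6: TCCTAG vs AGCAAC ✗; k=7: GTCCTAG vs AGCAACA ✗; k=8: CGTCCTAG vs AGCAACAG ✗.
Only k = 2 is perfect, so the longest perfect 3' overlap is 2.

Longest perfect overlap: 2 complementary base pairs; below the dimer-risk threshold (threshold 3).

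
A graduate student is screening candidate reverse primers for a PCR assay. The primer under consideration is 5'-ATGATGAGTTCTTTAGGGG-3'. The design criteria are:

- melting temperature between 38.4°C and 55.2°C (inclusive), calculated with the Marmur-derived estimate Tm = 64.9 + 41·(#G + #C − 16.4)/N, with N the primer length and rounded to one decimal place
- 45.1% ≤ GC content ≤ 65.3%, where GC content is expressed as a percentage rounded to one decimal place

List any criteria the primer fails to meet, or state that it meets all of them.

Fails: GC content.

Base counts: A=4, T=7, G=7, C=1 (length 19).
Tm: Tm = 64.9 + 41·(8 − 16.4)/19 = 46.8°C ✓
GC content: GC 8/19 = 42.1%, outside 45.1–65.3% ✗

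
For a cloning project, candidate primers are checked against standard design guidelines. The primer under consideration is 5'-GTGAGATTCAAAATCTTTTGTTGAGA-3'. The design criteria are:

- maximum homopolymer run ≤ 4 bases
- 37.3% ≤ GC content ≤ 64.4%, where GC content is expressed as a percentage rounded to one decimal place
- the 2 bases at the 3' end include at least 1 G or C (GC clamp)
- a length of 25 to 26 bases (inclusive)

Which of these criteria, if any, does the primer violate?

Base counts: A=8, T=10, G=6, C=2 (length 26).
homopolymer run: longest run = 4 ✓
GC content: GC 8/26 = 30.8%, outside 37.3–64.4% ✗
GC clamp: 3' end GA has 1 G/C ✓
length: length 26 ✓

Fails: GC content.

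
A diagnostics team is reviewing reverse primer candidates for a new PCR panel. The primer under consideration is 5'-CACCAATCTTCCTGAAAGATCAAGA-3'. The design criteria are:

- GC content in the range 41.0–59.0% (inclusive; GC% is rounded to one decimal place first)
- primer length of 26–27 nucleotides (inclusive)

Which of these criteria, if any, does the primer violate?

Fails: GC content, length.

Base counts: A=10, T=5, G=3, C=7 (length 25).
GC content: GC 10/25 = 40.0%, outside 41.0–59.0% ✗
length: length 25, outside 26–27 ✗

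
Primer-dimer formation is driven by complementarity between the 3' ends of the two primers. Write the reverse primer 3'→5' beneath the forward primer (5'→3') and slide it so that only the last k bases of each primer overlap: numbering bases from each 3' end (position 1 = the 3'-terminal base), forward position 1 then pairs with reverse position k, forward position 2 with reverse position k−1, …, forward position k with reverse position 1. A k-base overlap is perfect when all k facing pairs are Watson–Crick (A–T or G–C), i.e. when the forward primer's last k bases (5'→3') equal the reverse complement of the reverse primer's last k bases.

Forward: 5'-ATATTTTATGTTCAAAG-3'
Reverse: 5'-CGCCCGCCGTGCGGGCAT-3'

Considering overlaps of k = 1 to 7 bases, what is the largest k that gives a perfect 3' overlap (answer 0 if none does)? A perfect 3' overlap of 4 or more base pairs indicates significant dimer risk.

Last 7 bases (5'→3') — forward …TTCAAAG, reverse …CGGGCAT.
Reverse complement of the reverse primer's last 7 bases: ATGCCCG; its first k bases are the reverse complement of the reverse primer's last k bases, so a perfect k-base overlap needs the forward primer's last k bases to equal them.
Comparing (forward last k vs required): k=1: G vs A ✗; k=2: AG vs AT ✗; k=3: AAG vs ATG ✗; k=4: AAAG vs ATGC ✗; k=5: CAAAG vs ATGCC ✗; k=6: TCAAAG vs ATGCCC ✗; k=7: TTCAAAG vs ATGCCCG ✗.
No overlap length from 1 to 7 is perfect, so the longest perfect 3' overlap is 0.

Longest perfect overlap: 0 complementary base pairs; below the dimer-risk threshold (threshold 4).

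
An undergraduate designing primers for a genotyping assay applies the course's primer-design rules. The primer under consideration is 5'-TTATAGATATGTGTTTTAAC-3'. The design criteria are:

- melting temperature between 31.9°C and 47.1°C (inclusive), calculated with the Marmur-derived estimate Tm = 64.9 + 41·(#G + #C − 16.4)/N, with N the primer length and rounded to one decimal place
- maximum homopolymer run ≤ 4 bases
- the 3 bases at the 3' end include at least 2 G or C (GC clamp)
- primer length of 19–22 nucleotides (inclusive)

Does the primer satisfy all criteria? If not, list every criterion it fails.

Fails: GC clamp.

Base counts: A=6, T=10, G=3, C=1 (length 20).
Tm: Tm = 64.9 + 41·(4 − 16.4)/20 = 39.5°C ✓
homopolymer run: longest run = 4 ✓
GC clamp: 3' end AAC has 1 G/C, need ≥2 ✗
length: length 20 ✓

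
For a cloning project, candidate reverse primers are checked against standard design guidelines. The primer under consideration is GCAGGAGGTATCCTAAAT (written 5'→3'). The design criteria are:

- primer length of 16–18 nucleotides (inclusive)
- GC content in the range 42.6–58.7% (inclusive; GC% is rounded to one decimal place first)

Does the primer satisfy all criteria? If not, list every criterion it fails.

Base counts: A=6, T=4, G=5, C=3 (length 18).
length: length 18 ✓
GC content: GC 8/18 = 44.4% ✓

Meets all criteria.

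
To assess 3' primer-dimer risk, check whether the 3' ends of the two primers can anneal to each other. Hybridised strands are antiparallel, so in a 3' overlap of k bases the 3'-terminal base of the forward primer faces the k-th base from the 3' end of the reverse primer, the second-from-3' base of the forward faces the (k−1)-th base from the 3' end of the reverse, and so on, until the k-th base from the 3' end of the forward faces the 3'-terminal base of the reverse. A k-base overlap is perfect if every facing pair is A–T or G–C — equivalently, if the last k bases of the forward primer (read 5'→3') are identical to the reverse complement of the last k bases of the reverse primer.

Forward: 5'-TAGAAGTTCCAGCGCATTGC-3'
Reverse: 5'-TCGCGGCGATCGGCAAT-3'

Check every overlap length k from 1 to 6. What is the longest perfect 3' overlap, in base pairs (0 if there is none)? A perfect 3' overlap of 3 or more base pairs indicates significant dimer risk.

Longest perfect overlap: 5 complementary base pairs; significant dimer risk (threshold 3).

Last 6 bases (5'→3') — forward …CATTGC, reverse …GGCAAT.
Reverse complement of the reverse primer's last 6 bases: ATTGCC; its first k bases are the reverse complement of the reverse primer's last k bases, so a perfect k-base overlap needs the forward primer's last k bases to equal them.
Comparing (forward last k vs required): k=1: C vs A ✗; k=2: GC vs AT ✗; k=3: TGC vs ATT ✗; k=4: TTGC vs ATTG ✗; k=5: ATTGC vs ATTGC ✓; k=6: CATTGC vs ATTGCC ✗.
Only k = 5 is perfect, so the longest perfect 3' overlap is 5.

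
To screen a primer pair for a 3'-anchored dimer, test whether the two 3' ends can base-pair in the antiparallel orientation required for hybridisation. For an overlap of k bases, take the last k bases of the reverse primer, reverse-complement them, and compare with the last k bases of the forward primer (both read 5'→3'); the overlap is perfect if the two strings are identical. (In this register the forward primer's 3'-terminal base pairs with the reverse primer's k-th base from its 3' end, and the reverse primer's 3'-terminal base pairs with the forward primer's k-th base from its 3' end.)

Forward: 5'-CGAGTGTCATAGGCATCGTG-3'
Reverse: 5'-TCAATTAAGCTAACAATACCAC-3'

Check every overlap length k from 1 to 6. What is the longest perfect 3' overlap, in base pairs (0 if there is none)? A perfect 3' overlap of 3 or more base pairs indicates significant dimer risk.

Longest perfect overlap: 3 complementary base pairs; significant dimer risk (threshold 3).

Last 6 bases (5'→3') — forward …ATCGTG, reverse …TACCAC.
Reverse complement of the reverse primer's last 6 bases: GTGGTA; its first k bases are the reverse complement of the reverse primer's last k bases, so a perfect k-base overlap needs the forward primer's last k bases to equal them.
Comparing (forward last k vs required): k=1: G vs G ✓; k=2: TG vs GT ✗; k=3: GTG vs GTG ✓; k=4: CGTG vs GTGG ✗; k=5: TCGTG vs GTGGT ✗; k=6: ATCGTG vs GTGGTA ✗.
Perfect overlaps at k = 1, 3; the largest is 3.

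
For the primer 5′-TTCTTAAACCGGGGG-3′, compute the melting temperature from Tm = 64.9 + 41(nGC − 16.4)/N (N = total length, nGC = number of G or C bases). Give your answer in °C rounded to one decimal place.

Base counts: A=3, T=4, G=5, C=3; G+C = 8, N = 15.
Tm = 64.9 + 41·(8 − 16.4)/15 = 64.9 + -344.40/15 = 41.9°C.

41.9°C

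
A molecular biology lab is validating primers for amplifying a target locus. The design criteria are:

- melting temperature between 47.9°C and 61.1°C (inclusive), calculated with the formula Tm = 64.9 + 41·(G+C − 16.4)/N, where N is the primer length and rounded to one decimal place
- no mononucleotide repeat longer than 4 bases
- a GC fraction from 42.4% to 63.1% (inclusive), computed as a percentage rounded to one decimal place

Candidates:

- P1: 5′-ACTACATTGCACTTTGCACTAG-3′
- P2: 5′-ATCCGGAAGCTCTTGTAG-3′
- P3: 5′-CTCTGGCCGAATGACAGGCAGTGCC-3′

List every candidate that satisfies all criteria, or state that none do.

P1 (22 nt, A=6 T=7 G=3 C=6): Tm = 64.9 + 41·(9 − 16.4)/22 = 51.1°C ✓; longest run = 3 ✓; GC 9/22 = 40.9%, outside 42.4–63.1% ✗ — fails.
P2 (18 nt, A=4 T=5 G=5 C=4): Tm = 64.9 + 41·(9 − 16.4)/18 = 48.0°C ✓; longest run = 2 ✓; GC 9/18 = 50.0% ✓ — passes.
P3 (25 nt, A=5 T=4 G=8 C=8): Tm = 64.9 + 41·(16 − 16.4)/25 = 64.2°C, outside 47.9–61.1°C ✗; longest run = 2 ✓; GC 16/25 = 64.0%, outside 42.4–63.1% ✗ — fails.

P2 only.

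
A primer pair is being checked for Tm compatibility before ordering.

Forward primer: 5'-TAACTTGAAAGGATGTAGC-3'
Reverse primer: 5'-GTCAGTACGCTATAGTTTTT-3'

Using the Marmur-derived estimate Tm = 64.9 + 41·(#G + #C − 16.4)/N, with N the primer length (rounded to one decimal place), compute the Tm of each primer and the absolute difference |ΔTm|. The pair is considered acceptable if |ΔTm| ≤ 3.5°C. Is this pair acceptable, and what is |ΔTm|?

|ΔTm| = 1.0°C; the pair is acceptable.

Forward: G+C = 7, N = 19 → Tm = 64.9 + 41·(7 − 16.4)/19 = 44.6°C.
Reverse: G+C = 7, N = 20 → Tm = 64.9 + 41·(7 − 16.4)/20 = 45.6°C.
|ΔTm| = |44.6 − 45.6| = 1.0°C, ≤ 3.5°C.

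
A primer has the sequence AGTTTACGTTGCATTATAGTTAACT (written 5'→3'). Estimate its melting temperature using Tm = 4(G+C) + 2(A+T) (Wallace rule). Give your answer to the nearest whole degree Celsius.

64°C

Base counts: A=7, T=11, G=4, C=3 (length 25).
Tm = 2·(7+11) + 4·(4+3) = 2·18 + 4·7 = 36 + 28 = 64°C.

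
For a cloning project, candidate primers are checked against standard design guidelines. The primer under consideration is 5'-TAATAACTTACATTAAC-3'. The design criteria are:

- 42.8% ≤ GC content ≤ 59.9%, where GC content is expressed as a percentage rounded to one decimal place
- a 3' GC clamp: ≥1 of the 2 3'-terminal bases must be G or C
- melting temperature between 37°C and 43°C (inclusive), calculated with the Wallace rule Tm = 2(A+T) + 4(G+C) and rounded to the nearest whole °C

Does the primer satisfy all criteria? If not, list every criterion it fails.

Fails: GC content.

Base counts: A=8, T=6, G=0, C=3 (length 17).
GC content: GC 3/17 = 17.6%, outside 42.8–59.9% ✗
GC clamp: 3' end AC has 1 G/C ✓
Tm: Tm = 2·14 + 4·3 = 40°C ✓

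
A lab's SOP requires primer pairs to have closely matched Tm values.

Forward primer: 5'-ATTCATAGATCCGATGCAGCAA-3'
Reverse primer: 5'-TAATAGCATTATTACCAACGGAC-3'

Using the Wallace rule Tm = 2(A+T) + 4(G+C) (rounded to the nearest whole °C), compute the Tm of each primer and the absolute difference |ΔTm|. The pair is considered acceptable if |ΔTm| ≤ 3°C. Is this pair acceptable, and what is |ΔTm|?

Forward: A=8 T=5 G=4 C=5 → Tm = 2·13 + 4·9 = 62°C.
Reverse: A=9 T=6 G=3 C=5 → Tm = 2·15 + 4·8 = 62°C.
|ΔTm| = |62 − 62| = 0°C, ≤ 3°C.

|ΔTm| = 0°C; the pair is acceptable.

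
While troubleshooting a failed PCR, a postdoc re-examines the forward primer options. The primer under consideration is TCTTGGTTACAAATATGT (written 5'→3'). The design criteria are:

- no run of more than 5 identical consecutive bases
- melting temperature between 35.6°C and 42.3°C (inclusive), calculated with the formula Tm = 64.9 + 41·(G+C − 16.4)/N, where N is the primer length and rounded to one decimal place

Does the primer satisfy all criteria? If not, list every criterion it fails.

Base counts: A=5, T=8, G=3, C=2 (length 18).
homopolymer run: longest run = 3 ✓
Tm: Tm = 64.9 + 41·(5 − 16.4)/18 = 38.9°C ✓

Meets all criteria.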